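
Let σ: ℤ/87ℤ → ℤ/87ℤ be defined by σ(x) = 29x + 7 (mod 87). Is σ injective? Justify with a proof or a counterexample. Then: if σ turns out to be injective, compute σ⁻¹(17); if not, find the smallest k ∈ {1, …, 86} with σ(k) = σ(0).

We have gcd(29, 87) = 29 > 1. Taking s = 0 and t = 3: σ(0) = 7 and σ(3) = 29·3 + 7 = 94 ≡ 7 (mod 87).
So σ(0) = σ(3) while 0 ≠ 3, hence σ is not injective.
Since σ is not injective, we find the least positive k with σ(k) = σ(0): this means 29k ≡ 0 (mod 87), i.e. 87 ∣ 29k. Since gcd(29, 87) = 29, dividing through by 29 this holds exactly when 3 ∣ k.
The smallest positive such k is 3.

3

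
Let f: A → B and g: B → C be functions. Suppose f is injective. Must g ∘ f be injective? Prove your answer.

No. Take A = B = C = {1, 2}, f = identity (injective), and g(x) = 1 for every x.
Then (g ∘ f)(1) = 1 = (g ∘ f)(2) with 1 ≠ 2, so g ∘ f is not injective.

not injective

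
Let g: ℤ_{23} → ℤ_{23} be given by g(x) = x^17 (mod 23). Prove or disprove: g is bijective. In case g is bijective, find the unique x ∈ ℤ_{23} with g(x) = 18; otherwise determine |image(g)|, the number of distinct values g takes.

2

Since 23 is prime, the nonzero elements of ℤ_{23} form a cyclic group of order 22.
As gcd(17, 22) = 1, raising to the 17th power is a bijection on this group: if x_1^17 ≡ x_2^17 then (x_1x_2^{−1})^17 = 1, and the only element of order dividing gcd(17, 22) = 1 is 1, so x_1 = x_2.
With g(0) = 0 this makes g injective on all of ℤ_{23}, hence bijective (finite equal-size domain and codomain). In particular g is bijective.
Since g is bijective, we find the preimage of 18. The inverse of x ↦ x^17 on (ℤ_{23})^× is x ↦ x^13, because 17·13 = 221 = 10·22 + 1 ≡ 1 (mod 22) and x^{22} = 1 for x ≠ 0 (Fermat). So g⁻¹(18) = 18^13 mod 23.
Repeated squaring mod 23: 18^1 ≡ 18, 18^2 ≡ 18² = 324 ≡ 2, 18^4 ≡ 2² = 4, 18^8 ≡ 4² = 16. Since 13 = 8 + 4 + 1, 18^13 ≡ 16·4·18: 16·4 = 64 ≡ 18, then 18·18 = 324 ≡ 2. So 18^13 ≡ 2 (mod 23).
Hence g⁻¹(18) = 2.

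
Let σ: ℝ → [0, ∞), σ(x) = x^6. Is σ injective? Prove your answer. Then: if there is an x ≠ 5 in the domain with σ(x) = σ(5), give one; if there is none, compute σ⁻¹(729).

σ(5) = 15625 = (−5)^6 = σ(−5) (since 6 is even), with 5 ≠ −5. So σ is not injective.
For the follow-up, such an x exists: taking x = −5 ∈ ℝ gives σ(−5) = 15625 = σ(5) with −5 ≠ 5.

-5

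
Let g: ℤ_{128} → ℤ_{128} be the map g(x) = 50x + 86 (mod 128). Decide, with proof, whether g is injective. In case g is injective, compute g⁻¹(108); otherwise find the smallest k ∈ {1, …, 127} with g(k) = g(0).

64

We have gcd(50, 128) = 2 > 1. Taking a = 0 and b = 64: g(0) = 86 and g(64) = 50·64 + 86 = 3286 ≡ 86 (mod 128).
So g(0) = g(64) while 0 ≠ 64, thus g is not injective.
Since g is not injective, we find the least positive k with g(k) = g(0): this means 50k ≡ 0 (mod 128), i.e. 128 ∣ 50k. Since gcd(50, 128) = 2, dividing through by 2 this holds exactly when 64 ∣ 25k, and as gcd(25, 64) = 1, exactly when 64 ∣ k.
The smallest positive such k is 64.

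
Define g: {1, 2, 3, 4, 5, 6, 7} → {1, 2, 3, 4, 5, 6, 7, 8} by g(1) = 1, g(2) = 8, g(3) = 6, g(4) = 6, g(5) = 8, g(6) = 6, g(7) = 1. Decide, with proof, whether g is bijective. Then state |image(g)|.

3

g(3) = 6 = g(4) with 3 ≠ 4, so g is not injective, hence not bijective.
The image of g is {1, 6, 8}, which has 3 elements.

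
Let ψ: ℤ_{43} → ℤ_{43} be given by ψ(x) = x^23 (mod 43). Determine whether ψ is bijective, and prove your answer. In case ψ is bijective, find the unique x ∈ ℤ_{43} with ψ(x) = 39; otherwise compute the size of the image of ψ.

Since 43 is prime, the nonzero elements of ℤ_{43} form a cyclic group of order 42.
As gcd(23, 42) = 1, raising to the 23rd power is a bijection on this group: if a^23 ≡ b^23 then (ab^{−1})^23 = 1, and the only element of order dividing gcd(23, 42) = 1 is 1, so a = b.
With ψ(0) = 0 this makes ψ injective on all of ℤ_{43}, hence bijective (finite equal-size domain and codomain). In particular ψ is bijective.
Since ψ is bijective, we find the preimage of 39. The inverse of x ↦ x^23 on (ℤ_{43})^× is x ↦ x^11, because 23·11 = 253 = 6·42 + 1 ≡ 1 (mod 42) and x^{42} = 1 for x ≠ 0 (Fermat). So ψ⁻¹(39) = 39^11 mod 43.
Repeated squaring mod 43: 39^1 ≡ 39, 39^2 ≡ 39² = 1521 ≡ 16, 39^4 ≡ 16² = 256 ≡ 41, 39^8 ≡ 41² = 1681 ≡ 4. Since 11 = 8 + 2 + 1, 39^11 ≡ 4·16·39: 4·16 = 64 ≡ 21, then 21·39 = 819 ≡ 2. So 39^11 ≡ 2 (mod 43).
Hence ψ⁻¹(39) = 2.

2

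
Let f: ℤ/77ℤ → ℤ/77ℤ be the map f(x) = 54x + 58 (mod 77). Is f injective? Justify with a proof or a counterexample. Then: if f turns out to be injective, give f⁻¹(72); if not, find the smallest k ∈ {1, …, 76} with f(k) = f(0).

If f(x_1) = f(x_2), then 54x_1 ≡ 54x_2 (mod 77). Because gcd(54, 77) = 1, we may cancel 54 to get x_1 ≡ x_2 (mod 77).
So f is injective.
We now compute 54⁻¹ mod 77 explicitly. Euclid's algorithm: 77 = 1·54 + 23, 54 = 2·23 + 8, 23 = 2·8 + 7, 8 = 1·7 + 1; back-substituting gives 1 = 10·54 − 7·77, so 54⁻¹ ≡ 10 (mod 77).
Since f is injective, we compute f⁻¹(72): solve 54x + 58 ≡ 72 (mod 77), i.e. 54x ≡ 14 (mod 77).
Multiplying by 54⁻¹ = 10 gives x ≡ 10·14 = 140 = 1·77 + 63 ≡ 63 (mod 77).
Check: f(63) = 54·63 + 58 = 3460 = 44·77 + 72 ≡ 72 (mod 77).

63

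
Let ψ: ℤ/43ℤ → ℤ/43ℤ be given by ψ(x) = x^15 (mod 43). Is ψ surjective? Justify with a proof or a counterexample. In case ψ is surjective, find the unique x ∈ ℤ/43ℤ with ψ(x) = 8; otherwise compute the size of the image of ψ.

ψ(1) = 1^15 = 1.
ψ(6): Repeated squaring mod 43: 6^1 ≡ 6, 6^2 ≡ 6² = 36, 6^4 ≡ 36² = 1296 ≡ 6, 6^8 ≡ 6² = 36. Since 15 = 8 + 4 + 2 + 1, 6^15 ≡ 36·6·36·6: 36·6 = 216 ≡ 1, then 1·36 = 36, then 36·6 = 216 ≡ 1. So 6^15 ≡ 1 (mod 43).
So ψ(1) = ψ(6) = 1 while 1 ≠ 6, hence ψ is not injective.
A non-injective map from the 43-element set ℤ/43ℤ to itself takes at most 42 distinct values, so it cannot be surjective. Hence ψ is not surjective.
Since ψ is not surjective, we determine |image(ψ)|. Computing x^15 mod 43 for each x (by repeated squaring, reducing mod 43 at every step), the values ψ(0), ψ(1), …, ψ(42) are: 0, 1, 2, 22, 4, 8, 1, 42, 8, 11, 16, 11, 2, 35, 41, 4, 16, 16, 22, 39, 32, 21, 22, 11, 4, 21, 27, 27, 39, 2, 8, 41, 32, 27, 32, 35, 1, 42, 35, 39, 21, 41, 42.
The distinct values are {0, 1, 2, 4, 8, 11, 16, 21, 22, 27, 32, 35, 39, 41, 42}; there are 15 of them.

15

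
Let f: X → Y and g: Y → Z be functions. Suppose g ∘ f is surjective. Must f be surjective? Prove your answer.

No. Take X = {0, 1, 2}, Y = {0, 1, 2, 3, 4, 5}, Z = {0}, f(a) = 0 for every a ∈ X, and g(b) = 0 for every b ∈ Y.
Then g ∘ f is surjective onto {0}, but 5 ∈ Y has no preimage under f, so f is not surjective.

not surjective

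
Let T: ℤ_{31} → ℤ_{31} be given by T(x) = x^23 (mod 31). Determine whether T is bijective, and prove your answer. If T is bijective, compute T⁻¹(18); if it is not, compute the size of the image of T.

Since 31 is prime, the nonzero elements of ℤ_{31} form a cyclic group of order 30.
As gcd(23, 30) = 1, raising to the 23rd power is a bijection on this group: if x_1^23 ≡ x_2^23 then (x_1x_2^{−1})^23 = 1, and the only element of order dividing gcd(23, 30) = 1 is 1, so x_1 = x_2.
With T(0) = 0 this makes T injective on all of ℤ_{31}, hence bijective (finite equal-size domain and codomain). In particular T is bijective.
Since T is bijective, we find the preimage of 18. The inverse of x ↦ x^23 on (ℤ_{31})^× is x ↦ x^17, because 23·17 = 391 = 13·30 + 1 ≡ 1 (mod 30) and x^{30} = 1 for x ≠ 0 (Fermat). So T⁻¹(18) = 18^17 mod 31.
Repeated squaring mod 31: 18^1 ≡ 18, 18^2 ≡ 18² = 324 ≡ 14, 18^4 ≡ 14² = 196 ≡ 10, 18^8 ≡ 10² = 100 ≡ 7, 18^16 ≡ 7² = 49 ≡ 18. Since 17 = 16 + 1, 18^17 ≡ 18·18: 18·18 = 324 ≡ 14. So 18^17 ≡ 14 (mod 31).
Hence T⁻¹(18) = 14.

14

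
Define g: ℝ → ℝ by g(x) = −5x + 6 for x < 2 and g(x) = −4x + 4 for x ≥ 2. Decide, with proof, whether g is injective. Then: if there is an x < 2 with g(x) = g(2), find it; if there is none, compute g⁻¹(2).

4/5

Both pieces are strictly decreasing (slopes −5 and −4), so each is injective on its own interval.
The left piece maps (−∞, 2) onto (−4, ∞); the right piece maps [2, ∞) onto (−∞, −4].
These images are disjoint, so no value is attained by both pieces. Hence g is injective.
Because the two images are disjoint, no x < 2 has g(x) = g(2), so we compute g⁻¹(2): 2 lies in (−4, ∞), so solve −5x + 6 = 2: x = (2 − 6)/(−5) = 4/5.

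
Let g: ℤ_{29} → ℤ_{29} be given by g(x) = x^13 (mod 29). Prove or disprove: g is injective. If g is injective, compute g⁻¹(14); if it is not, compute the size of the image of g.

2

Since 29 is prime, the nonzero elements of ℤ_{29} form a cyclic group of order 28.
As gcd(13, 28) = 1, raising to the 13th power is a bijection on this group: if u^13 ≡ v^13 then (uv^{−1})^13 = 1, and the only element of order dividing gcd(13, 28) = 1 is 1, so u = v.
With g(0) = 0 this makes g injective on all of ℤ_{29}, hence bijective (finite equal-size domain and codomain). In particular g is injective.
Since g is injective, we find the preimage of 14. The inverse of x ↦ x^13 on (ℤ_{29})^× is x ↦ x^13, because 13·13 = 169 = 6·28 + 1 ≡ 1 (mod 28) and x^{28} = 1 for x ≠ 0 (Fermat). So g⁻¹(14) = 14^13 mod 29.
Repeated squaring mod 29: 14^1 ≡ 14, 14^2 ≡ 14² = 196 ≡ 22, 14^4 ≡ 22² = 484 ≡ 20, 14^8 ≡ 20² = 400 ≡ 23. Since 13 = 8 + 4 + 1, 14^13 ≡ 23·20·14: 23·20 = 460 ≡ 25, then 25·14 = 350 ≡ 2. So 14^13 ≡ 2 (mod 29).
Hence g⁻¹(14) = 2.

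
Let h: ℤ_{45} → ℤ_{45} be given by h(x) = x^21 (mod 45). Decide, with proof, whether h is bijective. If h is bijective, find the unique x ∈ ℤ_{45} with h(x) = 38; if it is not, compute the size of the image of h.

h(0) = 0^21 = 0.
h(15): Repeated squaring mod 45: 15^1 ≡ 15, 15^2 ≡ 15² = 225 ≡ 0, 15^4 ≡ 0² = 0, 15^8 ≡ 0² = 0, 15^16 ≡ 0² = 0. Since 21 = 16 + 4 + 1, 15^21 ≡ 0·0·15: 0·0 = 0, then 0·15 = 0. So 15^21 ≡ 0 (mod 45).
So h(0) = h(15) = 0 while 0 ≠ 15, therefore h is not injective, hence not bijective.
Since h is not bijective, we determine |image(h)|. Computing x^21 mod 45 for each x (by repeated squaring, reducing mod 45 at every step), the values h(0), h(1), …, h(44) are: 0, 1, 17, 18, 19, 35, 36, 37, 8, 9, 10, 26, 27, 28, 44, 0, 1, 17, 18, 19, 35, 36, 37, 8, 9, 10, 26, 27, 28, 44, 0, 1, 17, 18, 19, 35, 36, 37, 8, 9, 10, 26, 27, 28, 44.
The distinct values are {0, 1, 8, 9, 10, 17, 18, 19, 26, 27, 28, 35, 36, 37, 44}; there are 15 of them.

15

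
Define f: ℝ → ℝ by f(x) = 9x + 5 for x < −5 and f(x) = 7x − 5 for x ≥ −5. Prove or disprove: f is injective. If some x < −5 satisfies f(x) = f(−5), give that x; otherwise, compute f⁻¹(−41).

Both pieces are strictly increasing (slopes 9 and 7), so each is injective on its own interval.
The left piece maps (−∞, −5) onto (−∞, −40); the right piece maps [−5, ∞) onto [−40, ∞).
These images are disjoint, so no value is attained by both pieces. Therefore f is injective.
Because the two images are disjoint, no x < −5 has f(x) = f(−5), so we compute f⁻¹(−41): −41 lies in (−∞, −40), so solve 9x + 5 = −41: x = (−41 − 5)/9 = −46/9.

-46/9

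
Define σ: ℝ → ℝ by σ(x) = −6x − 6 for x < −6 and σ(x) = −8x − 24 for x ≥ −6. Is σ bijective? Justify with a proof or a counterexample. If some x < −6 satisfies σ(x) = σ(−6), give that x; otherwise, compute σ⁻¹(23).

Both pieces are strictly decreasing (slopes −6 and −8), so each is injective on its own interval.
The left piece maps (−∞, −6) onto (30, ∞); the right piece maps [−6, ∞) onto (−∞, 24].
The images leave a gap (30 has no preimage), so σ is not surjective, hence not bijective.
Because the two images are disjoint, no x < −6 has σ(x) = σ(−6), so we compute σ⁻¹(23): 23 lies in (−∞, 24], so solve −8x − 24 = 23: x = (23 + 24)/(−8) = −47/8.

-47/8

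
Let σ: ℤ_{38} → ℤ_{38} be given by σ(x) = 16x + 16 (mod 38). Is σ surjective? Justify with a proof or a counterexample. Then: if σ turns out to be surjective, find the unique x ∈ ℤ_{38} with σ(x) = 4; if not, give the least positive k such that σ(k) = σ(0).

By definition, surjectivity means every element of the codomain has a preimage under σ.
Since gcd(16, 38) = 2, we have 16x ≡ 0 (mod 2) for all x, so σ(x) ≡ 0 (mod 2).
But 1 ≢ 0 (mod 2), so 1 ∈ ℤ_{38} has no preimage. Thus σ is not surjective.
Since σ is not surjective, we find the least positive k with σ(k) = σ(0): this means 16k ≡ 0 (mod 38), i.e. 38 ∣ 16k. Since gcd(16, 38) = 2, dividing through by 2 this holds exactly when 19 ∣ 8k, and as gcd(8, 19) = 1, exactly when 19 ∣ k.
The smallest positive such k is 19.

19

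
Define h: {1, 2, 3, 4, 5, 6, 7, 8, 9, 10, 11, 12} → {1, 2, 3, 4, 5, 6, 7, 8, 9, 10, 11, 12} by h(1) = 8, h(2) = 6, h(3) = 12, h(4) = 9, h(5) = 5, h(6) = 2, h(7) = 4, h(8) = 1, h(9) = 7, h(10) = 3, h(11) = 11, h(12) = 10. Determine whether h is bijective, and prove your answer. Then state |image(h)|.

12

The values 8, 6, 12, 9, 5, 2, 4, 1, 7, 3, 11, 10 are a permutation of {1, 2, 3, 4, 5, 6, 7, 8, 9, 10, 11, 12}: each element appears exactly once.
So h is injective and surjective, hence bijective.
The image of h is {1, 2, 3, 4, 5, 6, 7, 8, 9, 10, 11, 12}, which has 12 elements.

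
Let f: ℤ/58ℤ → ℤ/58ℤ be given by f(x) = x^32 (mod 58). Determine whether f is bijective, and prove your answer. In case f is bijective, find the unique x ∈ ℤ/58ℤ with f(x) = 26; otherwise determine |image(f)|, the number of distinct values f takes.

16

f(3): Repeated squaring mod 58: 3^1 ≡ 3, 3^2 ≡ 3² = 9, 3^4 ≡ 9² = 81 ≡ 23, 3^8 ≡ 23² = 529 ≡ 7, 3^16 ≡ 7² = 49, 3^32 ≡ 49² = 2401 ≡ 23. So 3^32 ≡ 23 (mod 58).
f(7): Repeated squaring mod 58: 7^1 ≡ 7, 7^2 ≡ 7² = 49, 7^4 ≡ 49² = 2401 ≡ 23, 7^8 ≡ 23² = 529 ≡ 7, 7^16 ≡ 7² = 49, 7^32 ≡ 49² = 2401 ≡ 23. So 7^32 ≡ 23 (mod 58).
So f(3) = f(7) = 23 while 3 ≠ 7, so f is not injective, hence not bijective.
Since f is not bijective, we determine |image(f)|. Computing x^32 mod 58 for each x (by repeated squaring, reducing mod 58 at every step), the values f(0), f(1), …, f(57) are: 0, 1, 16, 23, 24, 45, 20, 23, 36, 7, 24, 25, 30, 25, 20, 49, 54, 1, 54, 53, 36, 7, 52, 49, 16, 53, 52, 45, 30, 29, 30, 45, 52, 53, 16, 49, 52, 7, 36, 53, 54, 1, 54, 49, 20, 25, 30, 25, 24, 7, 36, 23, 20, 45, 24, 23, 16, 1.
The distinct values are {0, 1, 7, 16, 20, 23, 24, 25, 29, 30, 36, 45, 49, 52, 53, 54}; there are 16 of them.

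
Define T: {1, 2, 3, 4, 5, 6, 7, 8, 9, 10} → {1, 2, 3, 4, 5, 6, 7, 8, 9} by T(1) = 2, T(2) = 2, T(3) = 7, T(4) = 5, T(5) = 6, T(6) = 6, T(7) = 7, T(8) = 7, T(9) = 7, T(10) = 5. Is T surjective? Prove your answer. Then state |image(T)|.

No element maps to 1, so T is not surjective.
The image of T is {2, 5, 6, 7}, which has 4 elements.

4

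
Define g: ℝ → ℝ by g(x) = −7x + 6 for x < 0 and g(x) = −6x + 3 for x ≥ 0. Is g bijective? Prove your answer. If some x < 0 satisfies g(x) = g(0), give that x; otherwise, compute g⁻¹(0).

1/2

Both pieces are strictly decreasing (slopes −7 and −6), so each is injective on its own interval.
The left piece maps (−∞, 0) onto (6, ∞); the right piece maps [0, ∞) onto (−∞, 3].
The images leave a gap (6 has no preimage), so g is not surjective, hence not bijective.
Because the two images are disjoint, no x < 0 has g(x) = g(0), so we compute g⁻¹(0): 0 lies in (−∞, 3], so solve −6x + 3 = 0: x = (0 − 3)/(−6) = 1/2.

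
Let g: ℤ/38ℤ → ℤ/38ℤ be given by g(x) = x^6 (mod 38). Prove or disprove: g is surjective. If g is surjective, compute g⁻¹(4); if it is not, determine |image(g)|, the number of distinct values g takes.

g(3): Repeated squaring mod 38: 3^1 ≡ 3, 3^2 ≡ 3² = 9, 3^4 ≡ 9² = 81 ≡ 5. Since 6 = 4 + 2, 3^6 ≡ 5·9: 5·9 = 45 ≡ 7. So 3^6 ≡ 7 (mod 38).
g(5): Repeated squaring mod 38: 5^1 ≡ 5, 5^2 ≡ 5² = 25, 5^4 ≡ 25² = 625 ≡ 17. Since 6 = 4 + 2, 5^6 ≡ 17·25: 17·25 = 425 ≡ 7. So 5^6 ≡ 7 (mod 38).
So g(3) = g(5) = 7 while 3 ≠ 5, therefore g is not injective.
A non-injective map from the 38-element set ℤ/38ℤ to itself takes at most 37 distinct values, so it cannot be surjective. So g is not surjective.
Since g is not surjective, we determine |image(g)|. Computing x^6 mod 38 for each x (by repeated squaring, reducing mod 38 at every step), the values g(0), g(1), …, g(37) are: 0, 1, 26, 7, 30, 7, 30, 1, 20, 11, 30, 1, 20, 11, 26, 11, 26, 7, 20, 19, 20, 7, 26, 11, 26, 11, 20, 1, 30, 11, 20, 1, 30, 7, 30, 7, 26, 1.
The distinct values are {0, 1, 7, 11, 19, 20, 26, 30}; there are 8 of them.

8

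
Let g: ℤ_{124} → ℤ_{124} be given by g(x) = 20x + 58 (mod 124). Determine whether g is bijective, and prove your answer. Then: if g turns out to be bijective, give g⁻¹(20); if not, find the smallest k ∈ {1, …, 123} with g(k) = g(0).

We have gcd(20, 124) = 4 > 1. Taking u = 0 and v = 31: g(0) = 58 and g(31) = 20·31 + 58 = 678 ≡ 58 (mod 124).
So g(0) = g(31) while 0 ≠ 31, hence g is not injective, hence not bijective.
Since g is not bijective, we find the least positive k with g(k) = g(0): this means 20k ≡ 0 (mod 124), i.e. 124 ∣ 20k. Since gcd(20, 124) = 4, dividing through by 4 this holds exactly when 31 ∣ 5k, and as gcd(5, 31) = 1, exactly when 31 ∣ k.
The smallest positive such k is 31.

31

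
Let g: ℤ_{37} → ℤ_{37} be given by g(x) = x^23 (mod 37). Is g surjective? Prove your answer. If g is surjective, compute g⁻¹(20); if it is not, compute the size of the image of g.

Since 37 is prime, the nonzero elements of ℤ_{37} form a cyclic group of order 36.
As gcd(23, 36) = 1, raising to the 23rd power is a bijection on this group: if x_1^23 ≡ x_2^23 then (x_1x_2^{−1})^23 = 1, and the only element of order dividing gcd(23, 36) = 1 is 1, so x_1 = x_2.
With g(0) = 0 this makes g injective on all of ℤ_{37}, hence bijective (finite equal-size domain and codomain). In particular g is surjective.
Since g is surjective, we find the preimage of 20. The inverse of x ↦ x^23 on (ℤ_{37})^× is x ↦ x^11, because 23·11 = 253 = 7·36 + 1 ≡ 1 (mod 36) and x^{36} = 1 for x ≠ 0 (Fermat). So g⁻¹(20) = 20^11 mod 37.
Repeated squaring mod 37: 20^1 ≡ 20, 20^2 ≡ 20² = 400 ≡ 30, 20^4 ≡ 30² = 900 ≡ 12, 20^8 ≡ 12² = 144 ≡ 33. Since 11 = 8 + 2 + 1, 20^11 ≡ 33·30·20: 33·30 = 990 ≡ 28, then 28·20 = 560 ≡ 5. So 20^11 ≡ 5 (mod 37).
Hence g⁻¹(20) = 5.

5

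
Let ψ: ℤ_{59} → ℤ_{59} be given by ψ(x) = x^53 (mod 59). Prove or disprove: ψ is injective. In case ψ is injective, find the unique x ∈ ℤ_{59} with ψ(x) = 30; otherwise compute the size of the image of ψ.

Since 59 is prime, the nonzero elements of ℤ_{59} form a cyclic group of order 58.
As gcd(53, 58) = 1, raising to the 53rd power is a bijection on this group: if a^53 ≡ b^53 then (ab^{−1})^53 = 1, and the only element of order dividing gcd(53, 58) = 1 is 1, so a = b.
With ψ(0) = 0 this makes ψ injective on all of ℤ_{59}, hence bijective (finite equal-size domain and codomain). In particular ψ is injective.
Since ψ is injective, we find the preimage of 30. The inverse of x ↦ x^53 on (ℤ_{59})^× is x ↦ x^23, because 53·23 = 1219 = 21·58 + 1 ≡ 1 (mod 58) and x^{58} = 1 for x ≠ 0 (Fermat). So ψ⁻¹(30) = 30^23 mod 59.
Repeated squaring mod 59: 30^1 ≡ 30, 30^2 ≡ 30² = 900 ≡ 15, 30^4 ≡ 15² = 225 ≡ 48, 30^8 ≡ 48² = 2304 ≡ 3, 30^16 ≡ 3² = 9. Since 23 = 16 + 4 + 2 + 1, 30^23 ≡ 9·48·15·30: 9·48 = 432 ≡ 19, then 19·15 = 285 ≡ 49, then 49·30 = 1470 ≡ 54. So 30^23 ≡ 54 (mod 59).
Hence ψ⁻¹(30) = 54.

54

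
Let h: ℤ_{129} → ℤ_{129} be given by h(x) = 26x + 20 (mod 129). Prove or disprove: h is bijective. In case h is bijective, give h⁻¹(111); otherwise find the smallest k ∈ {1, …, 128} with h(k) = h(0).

68

Recall that injectivity means: for all u, v in the domain, h(u) = h(v) implies u = v.
If h(u) = h(v), then 26u ≡ 26v (mod 129). Because gcd(26, 129) = 1, we may cancel 26 to get u ≡ v (mod 129).
We now compute 26⁻¹ mod 129 explicitly. Euclid's algorithm: 129 = 4·26 + 25, 26 = 1·25 + 1; back-substituting gives 1 = 5·26 − 1·129, so 26⁻¹ ≡ 5 (mod 129).
Then y ↦ 5(y − 20) is a two-sided inverse to h, so every y ∈ ℤ_{129} has a preimage.
Therefore h is bijective.
Since h is bijective, we compute h⁻¹(111): solve 26x + 20 ≡ 111 (mod 129), i.e. 26x ≡ 91 (mod 129).
Multiplying by 26⁻¹ = 5 gives x ≡ 5·91 = 455 = 3·129 + 68 ≡ 68 (mod 129).
Check: h(68) = 26·68 + 20 = 1788 = 13·129 + 111 ≡ 111 (mod 129).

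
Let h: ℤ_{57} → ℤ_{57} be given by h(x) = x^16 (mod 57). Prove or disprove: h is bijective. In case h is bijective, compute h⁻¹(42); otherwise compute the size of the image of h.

h(8): Repeated squaring mod 57: 8^1 ≡ 8, 8^2 ≡ 8² = 64 ≡ 7, 8^4 ≡ 7² = 49, 8^8 ≡ 49² = 2401 ≡ 7, 8^16 ≡ 7² = 49. So 8^16 ≡ 49 (mod 57).
h(11): Repeated squaring mod 57: 11^1 ≡ 11, 11^2 ≡ 11² = 121 ≡ 7, 11^4 ≡ 7² = 49, 11^8 ≡ 49² = 2401 ≡ 7, 11^16 ≡ 7² = 49. So 11^16 ≡ 49 (mod 57).
So h(8) = h(11) = 49 while 8 ≠ 11, so h is not injective, hence not bijective.
Since h is not bijective, we determine |image(h)|. Computing x^16 mod 57 for each x (by repeated squaring, reducing mod 57 at every step), the values h(0), h(1), …, h(56) are: 0, 1, 43, 36, 25, 16, 9, 7, 49, 42, 4, 49, 45, 28, 16, 6, 55, 43, 39, 19, 1, 24, 55, 25, 54, 28, 7, 30, 4, 4, 30, 7, 28, 54, 25, 55, 24, 1, 19, 39, 43, 55, 6, 16, 28, 45, 49, 4, 42, 49, 7, 9, 16, 25, 36, 43, 1.
The distinct values are {0, 1, 4, 6, 7, 9, 16, 19, 24, 25, 28, 30, 36, 39, 42, 43, 45, 49, 54, 55}; there are 20 of them.

20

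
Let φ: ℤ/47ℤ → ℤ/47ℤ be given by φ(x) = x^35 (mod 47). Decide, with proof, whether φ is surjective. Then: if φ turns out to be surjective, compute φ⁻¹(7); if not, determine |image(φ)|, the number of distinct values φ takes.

2

Since 47 is prime, the nonzero elements of ℤ/47ℤ form a cyclic group of order 46.
As gcd(35, 46) = 1, raising to the 35th power is a bijection on this group: if u^35 ≡ v^35 then (uv^{−1})^35 = 1, and the only element of order dividing gcd(35, 46) = 1 is 1, so u = v.
With φ(0) = 0 this makes φ injective on all of ℤ/47ℤ, hence bijective (finite equal-size domain and codomain). In particular φ is surjective.
Since φ is surjective, we find the preimage of 7. The inverse of x ↦ x^35 on (ℤ/47ℤ)^× is x ↦ x^25, because 35·25 = 875 = 19·46 + 1 ≡ 1 (mod 46) and x^{46} = 1 for x ≠ 0 (Fermat). So φ⁻¹(7) = 7^25 mod 47.
Repeated squaring mod 47: 7^1 ≡ 7, 7^2 ≡ 7² = 49 ≡ 2, 7^4 ≡ 2² = 4, 7^8 ≡ 4² = 16, 7^16 ≡ 16² = 256 ≡ 21. Since 25 = 16 + 8 + 1, 7^25 ≡ 21·16·7: 21·16 = 336 ≡ 7, then 7·7 = 49 ≡ 2. So 7^25 ≡ 2 (mod 47).
Hence φ⁻¹(7) = 2.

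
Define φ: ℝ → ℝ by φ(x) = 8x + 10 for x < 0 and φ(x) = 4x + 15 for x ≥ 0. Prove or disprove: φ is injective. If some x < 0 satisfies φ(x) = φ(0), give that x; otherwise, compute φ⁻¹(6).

-1/2

Both pieces are strictly increasing (slopes 8 and 4), so each is injective on its own interval.
The left piece maps (−∞, 0) onto (−∞, 10); the right piece maps [0, ∞) onto [15, ∞).
These images are disjoint, so no value is attained by both pieces. Thus φ is injective.
Because the two images are disjoint, no x < 0 has φ(x) = φ(0), so we compute φ⁻¹(6): 6 lies in (−∞, 10), so solve 8x + 10 = 6: x = (6 − 10)/8 = −1/2.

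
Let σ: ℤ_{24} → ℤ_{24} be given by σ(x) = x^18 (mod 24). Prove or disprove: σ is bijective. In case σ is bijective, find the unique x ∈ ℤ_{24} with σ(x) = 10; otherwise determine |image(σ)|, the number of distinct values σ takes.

4

σ(2): Repeated squaring mod 24: 2^1 ≡ 2, 2^2 ≡ 2² = 4, 2^4 ≡ 4² = 16, 2^8 ≡ 16² = 256 ≡ 16, 2^16 ≡ 16² = 256 ≡ 16. Since 18 = 16 + 2, 2^18 ≡ 16·4: 16·4 = 64 ≡ 16. So 2^18 ≡ 16 (mod 24).
σ(4): Repeated squaring mod 24: 4^1 ≡ 4, 4^2 ≡ 4² = 16, 4^4 ≡ 16² = 256 ≡ 16, 4^8 ≡ 16² = 256 ≡ 16, 4^16 ≡ 16² = 256 ≡ 16. Since 18 = 16 + 2, 4^18 ≡ 16·16: 16·16 = 256 ≡ 16. So 4^18 ≡ 16 (mod 24).
So σ(2) = σ(4) = 16 while 2 ≠ 4, hence σ is not injective, hence not bijective.
Since σ is not bijective, we determine |image(σ)|. Computing x^18 mod 24 for each x (by repeated squaring, reducing mod 24 at every step), the values σ(0), σ(1), …, σ(23) are: 0, 1, 16, 9, 16, 1, 0, 1, 16, 9, 16, 1, 0, 1, 16, 9, 16, 1, 0, 1, 16, 9, 16, 1.
The distinct values are {0, 1, 9, 16}; there are 4 of them.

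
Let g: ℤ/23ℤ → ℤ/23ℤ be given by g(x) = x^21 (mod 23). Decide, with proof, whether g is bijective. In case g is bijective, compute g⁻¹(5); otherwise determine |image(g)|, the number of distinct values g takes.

14

Since 23 is prime, the nonzero elements of ℤ/23ℤ form a cyclic group of order 22.
As gcd(21, 22) = 1, raising to the 21st power is a bijection on this group: if u^21 ≡ v^21 then (uv^{−1})^21 = 1, and the only element of order dividing gcd(21, 22) = 1 is 1, so u = v.
With g(0) = 0 this makes g injective on all of ℤ/23ℤ, hence bijective (finite equal-size domain and codomain). In particular g is bijective.
Since g is bijective, we find the preimage of 5. The inverse of x ↦ x^21 on (ℤ/23ℤ)^× is x ↦ x^21, because 21·21 = 441 = 20·22 + 1 ≡ 1 (mod 22) and x^{22} = 1 for x ≠ 0 (Fermat). So g⁻¹(5) = 5^21 mod 23.
Repeated squaring mod 23: 5^1 ≡ 5, 5^2 ≡ 5² = 25 ≡ 2, 5^4 ≡ 2² = 4, 5^8 ≡ 4² = 16, 5^16 ≡ 16² = 256 ≡ 3. Since 21 = 16 + 4 + 1, 5^21 ≡ 3·4·5: 3·4 = 12, then 12·5 = 60 ≡ 14. So 5^21 ≡ 14 (mod 23).
Hence g⁻¹(5) = 14.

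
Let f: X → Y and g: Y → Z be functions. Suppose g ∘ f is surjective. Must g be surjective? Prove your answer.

Let c ∈ Z. Since g ∘ f is surjective, some a ∈ X has g(f(a)) = c. Then b = f(a) ∈ Y satisfies g(b) = c. So g is surjective.

surjective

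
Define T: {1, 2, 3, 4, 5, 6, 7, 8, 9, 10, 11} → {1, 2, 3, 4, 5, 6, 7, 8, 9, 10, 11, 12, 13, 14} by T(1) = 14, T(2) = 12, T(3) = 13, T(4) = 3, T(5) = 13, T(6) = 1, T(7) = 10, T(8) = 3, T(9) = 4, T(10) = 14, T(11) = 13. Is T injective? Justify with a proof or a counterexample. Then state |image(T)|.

7

T(3) = 13 = T(5) with 3 ≠ 5, so T is not injective.
The image of T is {1, 3, 4, 10, 12, 13, 14}, which has 7 elements.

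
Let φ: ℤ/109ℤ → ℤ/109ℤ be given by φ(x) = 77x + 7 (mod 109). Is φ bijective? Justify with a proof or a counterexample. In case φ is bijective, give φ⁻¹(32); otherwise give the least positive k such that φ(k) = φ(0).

By definition, φ is injective if φ(u) = φ(v) implies u = v.
Suppose φ(u) = φ(v) in ℤ/109ℤ. Then 77u + 7 ≡ 77v + 7 (mod 109), therefore 77(u − v) ≡ 0 (mod 109).
Since gcd(77, 109) = 1, 77 is invertible modulo 109, thus u − v ≡ 0 (mod 109), i.e. u = v.
We now compute 77⁻¹ mod 109 explicitly. Euclid's algorithm: 109 = 1·77 + 32, 77 = 2·32 + 13, 32 = 2·13 + 6, 13 = 2·6 + 1; back-substituting gives 1 = 17·77 − 12·109, so 77⁻¹ ≡ 17 (mod 109).
Then y ↦ 17(y − 7) is a two-sided inverse to φ, so every y ∈ ℤ/109ℤ has a preimage.
Hence φ is bijective.
Since φ is bijective, we find φ⁻¹(32): we need 77x ≡ 32 − 7 ≡ 25 (mod 109). Using 77⁻¹ = 17: x ≡ 17·25 = 425 = 3·109 + 98, so x = 98.
Check: φ(98) = 77·98 + 7 = 7553 = 69·109 + 32 ≡ 32 (mod 109).

98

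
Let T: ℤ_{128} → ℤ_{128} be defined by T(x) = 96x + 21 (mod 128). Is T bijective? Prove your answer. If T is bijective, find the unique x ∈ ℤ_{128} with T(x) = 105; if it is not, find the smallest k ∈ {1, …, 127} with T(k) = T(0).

We have gcd(96, 128) = 32 > 1. Taking s = 0 and t = 4: T(0) = 21 and T(4) = 96·4 + 21 = 405 ≡ 21 (mod 128).
So T(0) = T(4) while 0 ≠ 4, hence T is not injective, hence not bijective.
Since T is not bijective, we find the least positive k with T(k) = T(0): this means 96k ≡ 0 (mod 128), i.e. 128 ∣ 96k. Since gcd(96, 128) = 32, dividing through by 32 this holds exactly when 4 ∣ 3k, and as gcd(3, 4) = 1, exactly when 4 ∣ k.
The smallest positive such k is 4.

4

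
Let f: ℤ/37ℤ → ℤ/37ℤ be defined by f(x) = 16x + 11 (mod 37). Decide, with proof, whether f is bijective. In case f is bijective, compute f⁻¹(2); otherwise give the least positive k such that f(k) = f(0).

If f(s) = f(t), then 16s ≡ 16t (mod 37). Because gcd(16, 37) = 1, we may cancel 16 to get s ≡ t (mod 37).
We now compute 16⁻¹ mod 37 explicitly. Euclid's algorithm: 37 = 2·16 + 5, 16 = 3·5 + 1; back-substituting gives 1 = 7·16 − 3·37, so 16⁻¹ ≡ 7 (mod 37).
Then y ↦ 7(y − 11) is a two-sided inverse to f, so every y ∈ ℤ/37ℤ has a preimage.
Thus f is bijective.
Since f is bijective, we compute f⁻¹(2): solve 16x + 11 ≡ 2 (mod 37), i.e. 16x ≡ 28 (mod 37).
Multiplying by 16⁻¹ = 7 gives x ≡ 7·28 = 196 = 5·37 + 11 ≡ 11 (mod 37).
Check: f(11) = 16·11 + 11 = 187 = 5·37 + 2 ≡ 2 (mod 37).

11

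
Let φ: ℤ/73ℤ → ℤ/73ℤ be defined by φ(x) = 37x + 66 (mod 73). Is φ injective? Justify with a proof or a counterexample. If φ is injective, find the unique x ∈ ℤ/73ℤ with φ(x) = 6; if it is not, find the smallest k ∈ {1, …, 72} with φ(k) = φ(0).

26

If φ(a) = φ(b), then 37a ≡ 37b (mod 73). Because gcd(37, 73) = 1, we may cancel 37 to get a ≡ b (mod 73).
Hence φ is injective.
We now compute 37⁻¹ mod 73 explicitly. Euclid's algorithm: 73 = 1·37 + 36, 37 = 1·36 + 1; back-substituting gives 1 = 2·37 − 1·73, so 37⁻¹ ≡ 2 (mod 73).
Since φ is injective, we compute φ⁻¹(6): solve 37x + 66 ≡ 6 (mod 73), i.e. 37x ≡ 13 (mod 73).
Multiplying by 37⁻¹ = 2 gives x ≡ 2·13 = 26 ≡ 26 (mod 73).
Check: φ(26) = 37·26 + 66 = 1028 = 14·73 + 6 ≡ 6 (mod 73).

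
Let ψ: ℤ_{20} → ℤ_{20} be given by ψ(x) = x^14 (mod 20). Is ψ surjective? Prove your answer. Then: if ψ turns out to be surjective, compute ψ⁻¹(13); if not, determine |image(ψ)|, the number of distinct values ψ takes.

ψ(4): Repeated squaring mod 20: 4^1 ≡ 4, 4^2 ≡ 4² = 16, 4^4 ≡ 16² = 256 ≡ 16, 4^8 ≡ 16² = 256 ≡ 16. Since 14 = 8 + 4 + 2, 4^14 ≡ 16·16·16: 16·16 = 256 ≡ 16, then 16·16 = 256 ≡ 16. So 4^14 ≡ 16 (mod 20).
ψ(6): Repeated squaring mod 20: 6^1 ≡ 6, 6^2 ≡ 6² = 36 ≡ 16, 6^4 ≡ 16² = 256 ≡ 16, 6^8 ≡ 16² = 256 ≡ 16. Since 14 = 8 + 4 + 2, 6^14 ≡ 16·16·16: 16·16 = 256 ≡ 16, then 16·16 = 256 ≡ 16. So 6^14 ≡ 16 (mod 20).
So ψ(4) = ψ(6) = 16 while 4 ≠ 6, thus ψ is not injective.
A non-injective map from the 20-element set ℤ_{20} to itself takes at most 19 distinct values, so it cannot be surjective. Therefore ψ is not surjective.
Since ψ is not surjective, we determine |image(ψ)|. Computing x^14 mod 20 for each x (by repeated squaring, reducing mod 20 at every step), the values ψ(0), ψ(1), …, ψ(19) are: 0, 1, 4, 9, 16, 5, 16, 9, 4, 1, 0, 1, 4, 9, 16, 5, 16, 9, 4, 1.
The distinct values are {0, 1, 4, 5, 9, 16}; there are 6 of them.

6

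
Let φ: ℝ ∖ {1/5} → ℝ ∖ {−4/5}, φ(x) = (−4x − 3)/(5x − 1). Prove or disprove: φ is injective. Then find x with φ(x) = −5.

Suppose φ(s) = φ(t). Cross-multiplying: (−4s − 3)(5t − 1) = (−4t − 3)(5s − 1).
Expanding both sides and cancelling the symmetric terms leaves 19·(s − t) = 0. Since 19 ≠ 0, s = t. Thus φ is injective.
Solving φ(x) = −5: cross-multiplying gives −4x − 3 = −5(5x − 1), which rearranges to 21x = 8, so x = 8/21.

8/21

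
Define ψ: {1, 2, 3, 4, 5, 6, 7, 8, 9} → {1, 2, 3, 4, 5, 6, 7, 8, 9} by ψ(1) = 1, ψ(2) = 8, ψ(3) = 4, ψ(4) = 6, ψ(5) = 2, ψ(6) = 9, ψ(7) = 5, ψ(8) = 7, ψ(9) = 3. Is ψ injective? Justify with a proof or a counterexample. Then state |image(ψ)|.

9

The values ψ(1), …, ψ(9) are 1, 8, 4, 6, 2, 9, 5, 7, 3 — all distinct.
So ψ(u) = ψ(v) only when u = v, and ψ is injective.
The image of ψ is {1, 2, 3, 4, 5, 6, 7, 8, 9}, which has 9 elements.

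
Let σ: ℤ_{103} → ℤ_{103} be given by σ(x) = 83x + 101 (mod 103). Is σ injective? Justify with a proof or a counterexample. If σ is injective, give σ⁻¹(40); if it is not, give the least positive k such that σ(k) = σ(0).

70

If σ(x_1) = σ(x_2), then 83x_1 ≡ 83x_2 (mod 103). Because gcd(83, 103) = 1, we may cancel 83 to get x_1 ≡ x_2 (mod 103).
Thus σ is injective.
We now compute 83⁻¹ mod 103 explicitly. Euclid's algorithm: 103 = 1·83 + 20, 83 = 4·20 + 3, 20 = 6·3 + 2, 3 = 1·2 + 1; back-substituting gives 1 = 36·83 − 29·103, so 83⁻¹ ≡ 36 (mod 103).
Since σ is injective, we compute σ⁻¹(40): solve 83x + 101 ≡ 40 (mod 103), i.e. 83x ≡ 42 (mod 103).
Multiplying by 83⁻¹ = 36 gives x ≡ 36·42 = 1512 = 14·103 + 70 ≡ 70 (mod 103).
Check: σ(70) = 83·70 + 101 = 5911 = 57·103 + 40 ≡ 40 (mod 103).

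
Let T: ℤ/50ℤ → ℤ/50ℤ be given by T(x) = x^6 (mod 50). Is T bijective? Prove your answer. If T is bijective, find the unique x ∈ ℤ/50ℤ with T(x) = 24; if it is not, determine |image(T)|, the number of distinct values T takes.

22

T(0) = 0^6 = 0.
T(10): Repeated squaring mod 50: 10^1 ≡ 10, 10^2 ≡ 10² = 100 ≡ 0, 10^4 ≡ 0² = 0. Since 6 = 4 + 2, 10^6 ≡ 0·0: 0·0 = 0. So 10^6 ≡ 0 (mod 50).
So T(0) = T(10) = 0 while 0 ≠ 10, so T is not injective, hence not bijective.
Since T is not bijective, we determine |image(T)|. Computing x^6 mod 50 for each x (by repeated squaring, reducing mod 50 at every step), the values T(0), T(1), …, T(49) are: 0, 1, 14, 29, 46, 25, 6, 49, 44, 41, 0, 11, 34, 9, 36, 25, 16, 19, 24, 31, 0, 21, 4, 39, 26, 25, 26, 39, 4, 21, 0, 31, 24, 19, 16, 25, 36, 9, 34, 11, 0, 41, 44, 49, 6, 25, 46, 29, 14, 1.
The distinct values are {0, 1, 4, 6, 9, 11, 14, 16, 19, 21, 24, 25, 26, 29, 31, 34, 36, 39, 41, 44, 46, 49}; there are 22 of them.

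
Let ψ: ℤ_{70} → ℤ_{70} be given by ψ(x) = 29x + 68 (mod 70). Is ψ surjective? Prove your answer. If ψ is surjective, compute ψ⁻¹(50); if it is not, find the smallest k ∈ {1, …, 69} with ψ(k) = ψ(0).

38

By definition, surjectivity means every element of the codomain has a preimage under ψ.
Since gcd(29, 70) = 1, 29 is invertible modulo 70. Euclid's algorithm: 70 = 2·29 + 12, 29 = 2·12 + 5, 12 = 2·5 + 2, 5 = 2·2 + 1; back-substituting gives 1 = 29·29 − 12·70, so 29⁻¹ ≡ 29 (mod 70).
Then y ↦ 29(y − 68) is a two-sided inverse to ψ, so every y ∈ ℤ_{70} has a preimage.
So ψ is surjective.
Since ψ is surjective, we find ψ⁻¹(50): we need 29x ≡ 50 − 68 ≡ 52 (mod 70). Using 29⁻¹ = 29: x ≡ 29·52 = 1508 = 21·70 + 38, so x = 38.
Check: ψ(38) = 29·38 + 68 = 1170 = 16·70 + 50 ≡ 50 (mod 70).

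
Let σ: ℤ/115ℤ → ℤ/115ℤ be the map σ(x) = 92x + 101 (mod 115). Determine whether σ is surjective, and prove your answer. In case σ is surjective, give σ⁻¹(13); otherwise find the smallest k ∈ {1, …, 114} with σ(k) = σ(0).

Since gcd(92, 115) = 23, we have 92x ≡ 0 (mod 23) for all x, so σ(x) ≡ 9 (mod 23).
But 0 ≢ 9 (mod 23), so 0 ∈ ℤ/115ℤ has no preimage. Hence σ is not surjective.
Since σ is not surjective, we find the least positive k with σ(k) = σ(0): this means 92k ≡ 0 (mod 115), i.e. 115 ∣ 92k. Since gcd(92, 115) = 23, dividing through by 23 this holds exactly when 5 ∣ 4k, and as gcd(4, 5) = 1, exactly when 5 ∣ k.
The smallest positive such k is 5.

5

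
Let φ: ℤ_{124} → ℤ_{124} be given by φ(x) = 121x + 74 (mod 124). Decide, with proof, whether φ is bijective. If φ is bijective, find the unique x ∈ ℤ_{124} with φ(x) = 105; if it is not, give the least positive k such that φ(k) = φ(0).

31

Recall: injectivity means: for all a, b in the domain, φ(a) = φ(b) implies a = b.
If φ(a) = φ(b), then 121a ≡ 121b (mod 124). Because gcd(121, 124) = 1, we may cancel 121 to get a ≡ b (mod 124).
We now compute 121⁻¹ mod 124 explicitly. Euclid's algorithm: 124 = 1·121 + 3, 121 = 40·3 + 1; back-substituting gives 1 = 41·121 − 40·124, so 121⁻¹ ≡ 41 (mod 124).
For any y ∈ ℤ_{124}, x = 41(y − 74) mod 124 satisfies φ(x) = 121·41(y − 74) + 74 ≡ y (since 121·41 ≡ 1 mod 124). So every y has a preimage.
So φ is bijective.
Since φ is bijective, we find φ⁻¹(105): we need 121x ≡ 105 − 74 ≡ 31 (mod 124). Using 121⁻¹ = 41: x ≡ 41·31 = 1271 = 10·124 + 31, so x = 31.
Check: φ(31) = 121·31 + 74 = 3825 = 30·124 + 105 ≡ 105 (mod 124).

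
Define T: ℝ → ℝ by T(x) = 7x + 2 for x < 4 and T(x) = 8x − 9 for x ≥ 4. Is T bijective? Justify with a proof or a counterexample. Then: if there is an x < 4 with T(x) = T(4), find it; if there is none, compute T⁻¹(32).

Both pieces are strictly increasing (slopes 7 and 8), so each is injective on its own interval.
The left piece maps (−∞, 4) onto (−∞, 30); the right piece maps [4, ∞) onto [23, ∞).
These images overlap. In particular T(4) = 23 (right piece), and solving 7x + 2 = 23 on the left piece gives x = 3 < 4.
So T(3) = T(4) with 3 ≠ 4, and T is not injective, hence not bijective. This x = 3 is the requested value below 4.

3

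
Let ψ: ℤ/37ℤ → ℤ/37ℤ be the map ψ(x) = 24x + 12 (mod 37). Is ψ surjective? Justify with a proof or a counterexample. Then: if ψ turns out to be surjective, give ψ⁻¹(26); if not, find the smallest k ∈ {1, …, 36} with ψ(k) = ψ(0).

16

Since gcd(24, 37) = 1, 24 is invertible modulo 37. Euclid's algorithm: 37 = 1·24 + 13, 24 = 1·13 + 11, 13 = 1·11 + 2, 11 = 5·2 + 1; back-substituting gives 1 = 17·24 − 11·37, so 24⁻¹ ≡ 17 (mod 37).
Then y ↦ 17(y − 12) is a two-sided inverse to ψ, so every y ∈ ℤ/37ℤ has a preimage.
So ψ is surjective.
Since ψ is surjective, we find ψ⁻¹(26): we need 24x ≡ 26 − 12 ≡ 14 (mod 37). Using 24⁻¹ = 17: x ≡ 17·14 = 238 = 6·37 + 16, so x = 16.
Check: ψ(16) = 24·16 + 12 = 396 = 10·37 + 26 ≡ 26 (mod 37).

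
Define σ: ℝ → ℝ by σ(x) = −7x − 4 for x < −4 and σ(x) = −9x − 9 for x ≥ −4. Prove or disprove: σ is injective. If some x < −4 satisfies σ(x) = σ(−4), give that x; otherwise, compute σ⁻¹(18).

Both pieces are strictly decreasing (slopes −7 and −9), so each is injective on its own interval.
The left piece maps (−∞, −4) onto (24, ∞); the right piece maps [−4, ∞) onto (−∞, 27].
These images overlap. In particular σ(−4) = 27 (right piece), and solving −7x − 4 = 27 on the left piece gives x = −31/7 < −4.
So σ(−31/7) = σ(−4) with −31/7 ≠ −4, and σ is not injective. This x = −31/7 is the requested value below −4.

-31/7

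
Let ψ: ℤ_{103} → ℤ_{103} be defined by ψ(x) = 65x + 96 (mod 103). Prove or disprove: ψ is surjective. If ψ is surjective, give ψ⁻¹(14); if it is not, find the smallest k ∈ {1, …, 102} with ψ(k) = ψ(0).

13

Since gcd(65, 103) = 1, 65 is invertible modulo 103. Euclid's algorithm: 103 = 1·65 + 38, 65 = 1·38 + 27, 38 = 1·27 + 11, 27 = 2·11 + 5, 11 = 2·5 + 1; back-substituting gives 1 = 84·65 − 53·103, so 65⁻¹ ≡ 84 (mod 103).
For any y ∈ ℤ_{103}, x = 84(y − 96) mod 103 satisfies ψ(x) = 65·84(y − 96) + 96 ≡ y (since 65·84 ≡ 1 mod 103). So every y has a preimage.
Therefore ψ is surjective.
Since ψ is surjective, we find ψ⁻¹(14): we need 65x ≡ 14 − 96 ≡ 21 (mod 103). Using 65⁻¹ = 84: x ≡ 84·21 = 1764 = 17·103 + 13, so x = 13.
Check: ψ(13) = 65·13 + 96 = 941 = 9·103 + 14 ≡ 14 (mod 103).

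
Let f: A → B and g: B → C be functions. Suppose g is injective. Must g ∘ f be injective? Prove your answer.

not injective

No. Take A = {0, 1}, B = C = {0, 1, 2}, f(0) = f(1) = 0, and g = identity (injective).
Then (g ∘ f)(0) = (g ∘ f)(1) = 0 with 0 ≠ 1, so g ∘ f is not injective.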